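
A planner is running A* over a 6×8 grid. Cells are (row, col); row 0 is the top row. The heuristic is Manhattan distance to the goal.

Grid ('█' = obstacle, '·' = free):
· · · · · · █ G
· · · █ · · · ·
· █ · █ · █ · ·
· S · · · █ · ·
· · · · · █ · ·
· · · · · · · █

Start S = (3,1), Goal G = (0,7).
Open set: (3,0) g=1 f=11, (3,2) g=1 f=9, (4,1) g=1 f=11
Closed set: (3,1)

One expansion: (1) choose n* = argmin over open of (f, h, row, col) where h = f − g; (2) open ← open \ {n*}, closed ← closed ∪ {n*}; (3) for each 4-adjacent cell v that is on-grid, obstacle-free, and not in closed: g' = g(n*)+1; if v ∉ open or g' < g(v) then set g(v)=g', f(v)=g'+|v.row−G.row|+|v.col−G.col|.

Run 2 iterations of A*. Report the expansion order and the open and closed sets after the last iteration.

step 1: expand (3,2) (f=9, h=8) → closed; open now [(2,2) g=2 f=9, (3,0) g=1 f=11, (3,3) g=2 f=9, (4,1) g=1 f=11, (4,2) g=2 f=11]
step 2: expand (2,2) (f=9, h=7) → closed; open now [(1,2) g=3 f=9, (3,0) g=1 f=11, (3,3) g=2 f=9, (4,1) g=1 f=11, (4,2) g=2 f=11]

order=[(3,2) → (2,2)]; open=[(1,2) g=3 f=9, (3,0) g=1 f=11, (3,3) g=2 f=9, (4,1) g=1 f=11, (4,2) g=2 f=11]; closed=[(2,2), (3,1), (3,2)]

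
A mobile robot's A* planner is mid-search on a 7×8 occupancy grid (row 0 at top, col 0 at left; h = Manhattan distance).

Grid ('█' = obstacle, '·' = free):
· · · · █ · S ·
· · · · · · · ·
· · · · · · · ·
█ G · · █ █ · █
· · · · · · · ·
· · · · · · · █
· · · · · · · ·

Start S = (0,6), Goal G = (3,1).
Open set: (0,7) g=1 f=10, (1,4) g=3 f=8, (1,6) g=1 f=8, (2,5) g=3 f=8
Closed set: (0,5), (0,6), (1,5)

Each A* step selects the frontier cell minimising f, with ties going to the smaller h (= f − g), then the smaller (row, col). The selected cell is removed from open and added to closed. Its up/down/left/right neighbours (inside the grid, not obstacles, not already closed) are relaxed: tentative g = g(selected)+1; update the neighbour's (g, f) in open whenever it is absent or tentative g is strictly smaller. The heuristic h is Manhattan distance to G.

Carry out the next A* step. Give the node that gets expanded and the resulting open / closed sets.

expanded=(1,4); open=[(0,7) g=1 f=10, (1,3) g=4 f=8, (1,6) g=1 f=8, (2,4) g=4 f=8, (2,5) g=3 f=8]; closed=[(0,5), (0,6), (1,4), (1,5)]

step 1: expand (1,4) (f=8, h=5) → closed; open now [(0,7) g=1 f=10, (1,3) g=4 f=8, (1,6) g=1 f=8, (2,4) g=4 f=8, (2,5) g=3 f=8]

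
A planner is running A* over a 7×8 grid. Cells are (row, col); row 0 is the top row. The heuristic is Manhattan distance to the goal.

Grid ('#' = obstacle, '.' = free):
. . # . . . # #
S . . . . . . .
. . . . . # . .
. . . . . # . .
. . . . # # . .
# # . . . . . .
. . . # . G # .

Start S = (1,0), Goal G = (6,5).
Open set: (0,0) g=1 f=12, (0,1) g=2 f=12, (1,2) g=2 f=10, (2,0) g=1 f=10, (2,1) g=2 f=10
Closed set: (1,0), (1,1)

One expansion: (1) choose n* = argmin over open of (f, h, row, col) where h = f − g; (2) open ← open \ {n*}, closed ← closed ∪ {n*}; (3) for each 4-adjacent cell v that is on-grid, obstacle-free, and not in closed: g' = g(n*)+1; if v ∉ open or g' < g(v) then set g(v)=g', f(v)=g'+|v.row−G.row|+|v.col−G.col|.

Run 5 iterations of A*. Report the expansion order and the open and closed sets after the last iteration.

step 1: expand (1,2) (f=10, h=8) → closed; open now [(0,0) g=1 f=12, (0,1) g=2 f=12, (1,3) g=3 f=10, (2,0) g=1 f=10, (2,1) g=2 f=10, (2,2) g=3 f=10]
step 2: expand (1,3) (f=10, h=7) → closed; open now [(0,0) g=1 f=12, (0,1) g=2 f=12, (0,3) g=4 f=12, (1,4) g=4 f=10, (2,0) g=1 f=10, (2,1) g=2 f=10, (2,2) g=3 f=10, (2,3) g=4 f=10]
step 3: expand (1,4) (f=10, h=6) → closed; open now [(0,0) g=1 f=12, (0,1) g=2 f=12, (0,3) g=4 f=12, (0,4) g=5 f=12, (1,5) g=5 f=10, (2,0) g=1 f=10, (2,1) g=2 f=10, (2,2) g=3 f=10, (2,3) g=4 f=10, (2,4) g=5 f=10]
step 4: expand (1,5) (f=10, h=5) → closed; open now [(0,0) g=1 f=12, (0,1) g=2 f=12, (0,3) g=4 f=12, (0,4) g=5 f=12, (0,5) g=6 f=12, (1,6) g=6 f=12, (2,0) g=1 f=10, (2,1) g=2 f=10, (2,2) g=3 f=10, (2,3) g=4 f=10, (2,4) g=5 f=10]
step 5: expand (2,4) (f=10, h=5) → closed; open now [(0,0) g=1 f=12, (0,1) g=2 f=12, (0,3) g=4 f=12, (0,4) g=5 f=12, (0,5) g=6 f=12, (1,6) g=6 f=12, (2,0) g=1 f=10, (2,1) g=2 f=10, (2,2) g=3 f=10, (2,3) g=4 f=10, (3,4) g=6 f=10]

order=[(1,2) → (1,3) → (1,4) → (1,5) → (2,4)]; open=[(0,0) g=1 f=12, (0,1) g=2 f=12, (0,3) g=4 f=12, (0,4) g=5 f=12, (0,5) g=6 f=12, (1,6) g=6 f=12, (2,0) g=1 f=10, (2,1) g=2 f=10, (2,2) g=3 f=10, (2,3) g=4 f=10, (3,4) g=6 f=10]; closed=[(1,0), (1,1), (1,2), (1,3), (1,4), (1,5), (2,4)]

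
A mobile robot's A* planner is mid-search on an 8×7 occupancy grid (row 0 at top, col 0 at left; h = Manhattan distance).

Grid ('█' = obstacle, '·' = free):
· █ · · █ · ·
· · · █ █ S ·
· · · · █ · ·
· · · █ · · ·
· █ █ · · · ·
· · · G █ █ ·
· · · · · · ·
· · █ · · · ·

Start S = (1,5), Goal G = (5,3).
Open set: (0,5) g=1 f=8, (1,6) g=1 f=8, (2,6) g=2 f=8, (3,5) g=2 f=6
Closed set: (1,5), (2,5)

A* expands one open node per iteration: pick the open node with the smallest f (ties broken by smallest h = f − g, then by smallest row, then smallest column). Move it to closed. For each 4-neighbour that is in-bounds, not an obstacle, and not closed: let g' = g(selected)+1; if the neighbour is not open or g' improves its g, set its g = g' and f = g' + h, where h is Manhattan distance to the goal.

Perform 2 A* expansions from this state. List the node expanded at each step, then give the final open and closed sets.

step 1: expand (3,5) (f=6, h=4) → closed; open now [(0,5) g=1 f=8, (1,6) g=1 f=8, (2,6) g=2 f=8, (3,4) g=3 f=6, (3,6) g=3 f=8, (4,5) g=3 f=6]
step 2: expand (3,4) (f=6, h=3) → closed; open now [(0,5) g=1 f=8, (1,6) g=1 f=8, (2,6) g=2 f=8, (3,6) g=3 f=8, (4,4) g=4 f=6, (4,5) g=3 f=6]

order=[(3,5) → (3,4)]; open=[(0,5) g=1 f=8, (1,6) g=1 f=8, (2,6) g=2 f=8, (3,6) g=3 f=8, (4,4) g=4 f=6, (4,5) g=3 f=6]; closed=[(1,5), (2,5), (3,4), (3,5)]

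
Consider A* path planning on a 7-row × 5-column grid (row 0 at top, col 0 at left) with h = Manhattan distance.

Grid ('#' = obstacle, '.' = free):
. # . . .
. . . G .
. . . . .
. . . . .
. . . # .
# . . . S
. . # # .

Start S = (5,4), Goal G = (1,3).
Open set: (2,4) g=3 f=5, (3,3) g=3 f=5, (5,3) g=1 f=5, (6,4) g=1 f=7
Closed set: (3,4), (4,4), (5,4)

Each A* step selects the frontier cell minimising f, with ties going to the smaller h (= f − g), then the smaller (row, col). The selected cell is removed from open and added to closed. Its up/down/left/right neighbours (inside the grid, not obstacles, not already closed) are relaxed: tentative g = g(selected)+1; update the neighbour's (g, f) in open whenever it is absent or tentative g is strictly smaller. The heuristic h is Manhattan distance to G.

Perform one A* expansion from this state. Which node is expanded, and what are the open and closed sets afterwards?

expanded=(2,4); open=[(1,4) g=4 f=5, (2,3) g=4 f=5, (3,3) g=3 f=5, (5,3) g=1 f=5, (6,4) g=1 f=7]; closed=[(2,4), (3,4), (4,4), (5,4)]

step 1: expand (2,4) (f=5, h=2) → closed; open now [(1,4) g=4 f=5, (2,3) g=4 f=5, (3,3) g=3 f=5, (5,3) g=1 f=5, (6,4) g=1 f=7]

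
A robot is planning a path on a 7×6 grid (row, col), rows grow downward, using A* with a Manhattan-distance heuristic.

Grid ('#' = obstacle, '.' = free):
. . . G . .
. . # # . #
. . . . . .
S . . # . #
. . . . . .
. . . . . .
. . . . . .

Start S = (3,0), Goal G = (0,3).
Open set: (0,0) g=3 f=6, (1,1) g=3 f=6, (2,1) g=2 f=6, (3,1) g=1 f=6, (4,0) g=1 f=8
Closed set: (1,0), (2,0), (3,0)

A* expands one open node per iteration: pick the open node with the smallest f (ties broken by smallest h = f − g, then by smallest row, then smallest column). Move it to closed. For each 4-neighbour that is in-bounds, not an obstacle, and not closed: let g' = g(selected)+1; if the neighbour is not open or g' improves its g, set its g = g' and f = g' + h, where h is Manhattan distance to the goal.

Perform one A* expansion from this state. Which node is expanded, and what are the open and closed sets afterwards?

expanded=(0,0); open=[(0,1) g=4 f=6, (1,1) g=3 f=6, (2,1) g=2 f=6, (3,1) g=1 f=6, (4,0) g=1 f=8]; closed=[(0,0), (1,0), (2,0), (3,0)]

step 1: expand (0,0) (f=6, h=3) → closed; open now [(0,1) g=4 f=6, (1,1) g=3 f=6, (2,1) g=2 f=6, (3,1) g=1 f=6, (4,0) g=1 f=8]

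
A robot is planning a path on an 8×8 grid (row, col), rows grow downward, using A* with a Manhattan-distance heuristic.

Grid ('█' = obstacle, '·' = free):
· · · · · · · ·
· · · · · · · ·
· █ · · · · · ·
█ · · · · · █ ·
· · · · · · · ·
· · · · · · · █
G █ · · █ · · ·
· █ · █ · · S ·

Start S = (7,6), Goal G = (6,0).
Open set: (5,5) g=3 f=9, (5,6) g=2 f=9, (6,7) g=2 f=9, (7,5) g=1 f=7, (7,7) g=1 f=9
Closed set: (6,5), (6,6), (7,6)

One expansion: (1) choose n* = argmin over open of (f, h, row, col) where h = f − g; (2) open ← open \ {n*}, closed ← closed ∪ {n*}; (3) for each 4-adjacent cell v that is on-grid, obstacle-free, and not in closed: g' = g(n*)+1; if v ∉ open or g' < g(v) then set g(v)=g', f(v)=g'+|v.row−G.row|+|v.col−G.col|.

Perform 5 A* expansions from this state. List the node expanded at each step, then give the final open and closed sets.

order=[(7,5) → (7,4) → (5,5) → (5,4) → (5,3)]; open=[(4,3) g=6 f=11, (4,4) g=5 f=11, (4,5) g=4 f=11, (5,2) g=6 f=9, (5,6) g=2 f=9, (6,3) g=6 f=9, (6,7) g=2 f=9, (7,7) g=1 f=9]; closed=[(5,3), (5,4), (5,5), (6,5), (6,6), (7,4), (7,5), (7,6)]

step 1: expand (7,5) (f=7, h=6) → closed; open now [(5,5) g=3 f=9, (5,6) g=2 f=9, (6,7) g=2 f=9, (7,4) g=2 f=7, (7,7) g=1 f=9]
step 2: expand (7,4) (f=7, h=5) → closed; open now [(5,5) g=3 f=9, (5,6) g=2 f=9, (6,7) g=2 f=9, (7,7) g=1 f=9]
step 3: expand (5,5) (f=9, h=6) → closed; open now [(4,5) g=4 f=11, (5,4) g=4 f=9, (5,6) g=2 f=9, (6,7) g=2 f=9, (7,7) g=1 f=9]
step 4: expand (5,4) (f=9, h=5) → closed; open now [(4,4) g=5 f=11, (4,5) g=4 f=11, (5,3) g=5 f=9, (5,6) g=2 f=9, (6,7) g=2 f=9, (7,7) g=1 f=9]
step 5: expand (5,3) (f=9, h=4) → closed; open now [(4,3) g=6 f=11, (4,4) g=5 f=11, (4,5) g=4 f=11, (5,2) g=6 f=9, (5,6) g=2 f=9, (6,3) g=6 f=9, (6,7) g=2 f=9, (7,7) g=1 f=9]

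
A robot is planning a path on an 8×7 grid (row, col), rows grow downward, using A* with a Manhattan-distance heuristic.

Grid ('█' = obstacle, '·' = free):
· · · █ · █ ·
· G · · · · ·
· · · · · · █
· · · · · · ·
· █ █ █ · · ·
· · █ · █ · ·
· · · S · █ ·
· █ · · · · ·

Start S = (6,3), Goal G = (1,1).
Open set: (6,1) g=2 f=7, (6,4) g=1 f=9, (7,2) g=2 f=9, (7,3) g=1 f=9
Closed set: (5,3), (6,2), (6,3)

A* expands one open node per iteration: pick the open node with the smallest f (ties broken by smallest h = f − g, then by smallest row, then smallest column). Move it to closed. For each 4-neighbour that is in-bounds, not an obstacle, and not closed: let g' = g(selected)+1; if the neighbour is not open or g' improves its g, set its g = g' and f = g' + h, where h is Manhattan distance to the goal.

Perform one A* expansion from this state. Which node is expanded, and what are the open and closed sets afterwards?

expanded=(6,1); open=[(5,1) g=3 f=7, (6,0) g=3 f=9, (6,4) g=1 f=9, (7,2) g=2 f=9, (7,3) g=1 f=9]; closed=[(5,3), (6,1), (6,2), (6,3)]

step 1: expand (6,1) (f=7, h=5) → closed; open now [(5,1) g=3 f=7, (6,0) g=3 f=9, (6,4) g=1 f=9, (7,2) g=2 f=9, (7,3) g=1 f=9]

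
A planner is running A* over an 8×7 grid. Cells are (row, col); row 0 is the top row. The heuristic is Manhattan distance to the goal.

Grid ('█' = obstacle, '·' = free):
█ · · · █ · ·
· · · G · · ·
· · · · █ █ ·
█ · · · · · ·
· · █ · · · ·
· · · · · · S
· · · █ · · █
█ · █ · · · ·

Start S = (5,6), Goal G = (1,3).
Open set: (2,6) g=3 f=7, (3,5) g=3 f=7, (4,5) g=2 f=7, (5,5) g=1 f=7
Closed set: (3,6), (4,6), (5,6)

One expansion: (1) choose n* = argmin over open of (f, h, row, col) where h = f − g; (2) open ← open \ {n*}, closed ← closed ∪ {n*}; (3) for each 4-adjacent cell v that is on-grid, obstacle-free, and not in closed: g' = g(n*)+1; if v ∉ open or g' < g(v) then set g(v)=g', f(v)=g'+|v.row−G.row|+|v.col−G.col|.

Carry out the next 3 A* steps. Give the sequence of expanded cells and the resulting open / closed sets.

step 1: expand (2,6) (f=7, h=4) → closed; open now [(1,6) g=4 f=7, (3,5) g=3 f=7, (4,5) g=2 f=7, (5,5) g=1 f=7]
step 2: expand (1,6) (f=7, h=3) → closed; open now [(0,6) g=5 f=9, (1,5) g=5 f=7, (3,5) g=3 f=7, (4,5) g=2 f=7, (5,5) g=1 f=7]
step 3: expand (1,5) (f=7, h=2) → closed; open now [(0,5) g=6 f=9, (0,6) g=5 f=9, (1,4) g=6 f=7, (3,5) g=3 f=7, (4,5) g=2 f=7, (5,5) g=1 f=7]

order=[(2,6) → (1,6) → (1,5)]; open=[(0,5) g=6 f=9, (0,6) g=5 f=9, (1,4) g=6 f=7, (3,5) g=3 f=7, (4,5) g=2 f=7, (5,5) g=1 f=7]; closed=[(1,5), (1,6), (2,6), (3,6), (4,6), (5,6)]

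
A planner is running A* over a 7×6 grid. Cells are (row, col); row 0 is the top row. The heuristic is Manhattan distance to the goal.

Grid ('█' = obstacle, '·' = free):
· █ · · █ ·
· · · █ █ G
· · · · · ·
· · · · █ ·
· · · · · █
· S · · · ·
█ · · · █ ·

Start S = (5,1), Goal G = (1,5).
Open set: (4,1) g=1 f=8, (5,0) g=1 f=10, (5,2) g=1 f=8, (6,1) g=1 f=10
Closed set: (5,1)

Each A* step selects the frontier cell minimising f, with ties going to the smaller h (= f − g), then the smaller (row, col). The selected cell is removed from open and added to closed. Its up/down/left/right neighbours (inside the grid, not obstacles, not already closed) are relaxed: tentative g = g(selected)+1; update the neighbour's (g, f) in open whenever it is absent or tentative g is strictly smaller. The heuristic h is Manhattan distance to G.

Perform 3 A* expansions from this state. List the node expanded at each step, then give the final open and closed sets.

step 1: expand (4,1) (f=8, h=7) → closed; open now [(3,1) g=2 f=8, (4,0) g=2 f=10, (4,2) g=2 f=8, (5,0) g=1 f=10, (5,2) g=1 f=8, (6,1) g=1 f=10]
step 2: expand (3,1) (f=8, h=6) → closed; open now [(2,1) g=3 f=8, (3,0) g=3 f=10, (3,2) g=3 f=8, (4,0) g=2 f=10, (4,2) g=2 f=8, (5,0) g=1 f=10, (5,2) g=1 f=8, (6,1) g=1 f=10]
step 3: expand (2,1) (f=8, h=5) → closed; open now [(1,1) g=4 f=8, (2,0) g=4 f=10, (2,2) g=4 f=8, (3,0) g=3 f=10, (3,2) g=3 f=8, (4,0) g=2 f=10, (4,2) g=2 f=8, (5,0) g=1 f=10, (5,2) g=1 f=8, (6,1) g=1 f=10]

order=[(4,1) → (3,1) → (2,1)]; open=[(1,1) g=4 f=8, (2,0) g=4 f=10, (2,2) g=4 f=8, (3,0) g=3 f=10, (3,2) g=3 f=8, (4,0) g=2 f=10, (4,2) g=2 f=8, (5,0) g=1 f=10, (5,2) g=1 f=8, (6,1) g=1 f=10]; closed=[(2,1), (3,1), (4,1), (5,1)]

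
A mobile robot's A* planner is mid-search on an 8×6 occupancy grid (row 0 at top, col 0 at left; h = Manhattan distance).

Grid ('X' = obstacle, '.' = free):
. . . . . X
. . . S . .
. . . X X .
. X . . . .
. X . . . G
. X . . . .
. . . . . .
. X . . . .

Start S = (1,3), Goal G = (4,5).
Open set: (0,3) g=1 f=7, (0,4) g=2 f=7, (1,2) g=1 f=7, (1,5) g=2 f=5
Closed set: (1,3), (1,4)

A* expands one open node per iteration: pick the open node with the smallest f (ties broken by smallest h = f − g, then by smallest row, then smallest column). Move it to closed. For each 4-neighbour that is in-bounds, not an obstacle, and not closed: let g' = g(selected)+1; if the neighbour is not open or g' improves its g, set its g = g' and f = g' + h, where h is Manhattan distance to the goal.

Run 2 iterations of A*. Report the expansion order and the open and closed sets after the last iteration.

order=[(1,5) → (2,5)]; open=[(0,3) g=1 f=7, (0,4) g=2 f=7, (1,2) g=1 f=7, (3,5) g=4 f=5]; closed=[(1,3), (1,4), (1,5), (2,5)]

step 1: expand (1,5) (f=5, h=3) → closed; open now [(0,3) g=1 f=7, (0,4) g=2 f=7, (1,2) g=1 f=7, (2,5) g=3 f=5]
step 2: expand (2,5) (f=5, h=2) → closed; open now [(0,3) g=1 f=7, (0,4) g=2 f=7, (1,2) g=1 f=7, (3,5) g=4 f=5]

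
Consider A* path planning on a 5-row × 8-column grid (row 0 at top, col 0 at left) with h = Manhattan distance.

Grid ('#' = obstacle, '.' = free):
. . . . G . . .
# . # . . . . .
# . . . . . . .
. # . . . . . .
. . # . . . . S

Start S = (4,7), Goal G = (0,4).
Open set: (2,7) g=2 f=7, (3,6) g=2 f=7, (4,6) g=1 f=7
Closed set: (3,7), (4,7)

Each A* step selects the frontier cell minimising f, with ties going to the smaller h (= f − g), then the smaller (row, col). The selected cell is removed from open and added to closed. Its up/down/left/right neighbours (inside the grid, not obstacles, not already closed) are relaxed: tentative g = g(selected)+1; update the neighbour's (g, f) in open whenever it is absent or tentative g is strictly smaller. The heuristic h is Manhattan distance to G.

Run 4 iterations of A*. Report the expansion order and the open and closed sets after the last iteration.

step 1: expand (2,7) (f=7, h=5) → closed; open now [(1,7) g=3 f=7, (2,6) g=3 f=7, (3,6) g=2 f=7, (4,6) g=1 f=7]
step 2: expand (1,7) (f=7, h=4) → closed; open now [(0,7) g=4 f=7, (1,6) g=4 f=7, (2,6) g=3 f=7, (3,6) g=2 f=7, (4,6) g=1 f=7]
step 3: expand (0,7) (f=7, h=3) → closed; open now [(0,6) g=5 f=7, (1,6) g=4 f=7, (2,6) g=3 f=7, (3,6) g=2 f=7, (4,6) g=1 f=7]
step 4: expand (0,6) (f=7, h=2) → closed; open now [(0,5) g=6 f=7, (1,6) g=4 f=7, (2,6) g=3 f=7, (3,6) g=2 f=7, (4,6) g=1 f=7]

order=[(2,7) → (1,7) → (0,7) → (0,6)]; open=[(0,5) g=6 f=7, (1,6) g=4 f=7, (2,6) g=3 f=7, (3,6) g=2 f=7, (4,6) g=1 f=7]; closed=[(0,6), (0,7), (1,7), (2,7), (3,7), (4,7)]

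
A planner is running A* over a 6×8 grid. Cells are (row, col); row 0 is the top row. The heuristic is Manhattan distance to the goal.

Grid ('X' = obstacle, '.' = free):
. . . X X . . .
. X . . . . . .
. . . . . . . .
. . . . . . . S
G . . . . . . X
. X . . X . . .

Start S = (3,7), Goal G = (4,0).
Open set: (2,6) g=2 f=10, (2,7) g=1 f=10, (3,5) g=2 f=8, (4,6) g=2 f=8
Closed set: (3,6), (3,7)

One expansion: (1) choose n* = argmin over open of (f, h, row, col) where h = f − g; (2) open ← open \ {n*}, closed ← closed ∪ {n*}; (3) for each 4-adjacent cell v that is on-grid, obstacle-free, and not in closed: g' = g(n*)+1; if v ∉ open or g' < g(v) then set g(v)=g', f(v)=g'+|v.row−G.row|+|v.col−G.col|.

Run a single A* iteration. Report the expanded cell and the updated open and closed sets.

step 1: expand (3,5) (f=8, h=6) → closed; open now [(2,5) g=3 f=10, (2,6) g=2 f=10, (2,7) g=1 f=10, (3,4) g=3 f=8, (4,5) g=3 f=8, (4,6) g=2 f=8]

expanded=(3,5); open=[(2,5) g=3 f=10, (2,6) g=2 f=10, (2,7) g=1 f=10, (3,4) g=3 f=8, (4,5) g=3 f=8, (4,6) g=2 f=8]; closed=[(3,5), (3,6), (3,7)]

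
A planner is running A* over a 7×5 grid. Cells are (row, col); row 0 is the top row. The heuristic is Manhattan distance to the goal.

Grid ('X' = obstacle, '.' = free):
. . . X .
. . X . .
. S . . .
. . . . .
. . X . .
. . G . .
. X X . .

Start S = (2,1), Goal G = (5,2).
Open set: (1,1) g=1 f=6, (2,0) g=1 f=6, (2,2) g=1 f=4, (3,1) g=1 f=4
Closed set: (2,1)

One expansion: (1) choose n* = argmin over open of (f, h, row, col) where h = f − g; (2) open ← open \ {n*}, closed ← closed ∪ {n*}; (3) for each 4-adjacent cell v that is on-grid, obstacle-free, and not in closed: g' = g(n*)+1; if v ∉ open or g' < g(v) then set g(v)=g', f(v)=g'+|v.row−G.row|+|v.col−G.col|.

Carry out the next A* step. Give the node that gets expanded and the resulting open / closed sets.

expanded=(2,2); open=[(1,1) g=1 f=6, (2,0) g=1 f=6, (2,3) g=2 f=6, (3,1) g=1 f=4, (3,2) g=2 f=4]; closed=[(2,1), (2,2)]

step 1: expand (2,2) (f=4, h=3) → closed; open now [(1,1) g=1 f=6, (2,0) g=1 f=6, (2,3) g=2 f=6, (3,1) g=1 f=4, (3,2) g=2 f=4]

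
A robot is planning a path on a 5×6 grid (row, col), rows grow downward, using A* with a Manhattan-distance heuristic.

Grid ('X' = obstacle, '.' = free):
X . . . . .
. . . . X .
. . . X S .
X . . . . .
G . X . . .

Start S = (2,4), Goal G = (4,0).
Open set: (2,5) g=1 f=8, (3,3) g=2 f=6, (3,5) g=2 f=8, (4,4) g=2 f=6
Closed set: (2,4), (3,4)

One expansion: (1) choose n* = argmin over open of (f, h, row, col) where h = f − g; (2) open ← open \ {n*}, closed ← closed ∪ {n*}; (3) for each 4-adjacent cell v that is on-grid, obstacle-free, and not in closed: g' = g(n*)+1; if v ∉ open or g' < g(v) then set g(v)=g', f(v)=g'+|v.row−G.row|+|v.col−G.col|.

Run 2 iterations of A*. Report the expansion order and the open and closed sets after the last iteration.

step 1: expand (3,3) (f=6, h=4) → closed; open now [(2,5) g=1 f=8, (3,2) g=3 f=6, (3,5) g=2 f=8, (4,3) g=3 f=6, (4,4) g=2 f=6]
step 2: expand (3,2) (f=6, h=3) → closed; open now [(2,2) g=4 f=8, (2,5) g=1 f=8, (3,1) g=4 f=6, (3,5) g=2 f=8, (4,3) g=3 f=6, (4,4) g=2 f=6]

order=[(3,3) → (3,2)]; open=[(2,2) g=4 f=8, (2,5) g=1 f=8, (3,1) g=4 f=6, (3,5) g=2 f=8, (4,3) g=3 f=6, (4,4) g=2 f=6]; closed=[(2,4), (3,2), (3,3), (3,4)]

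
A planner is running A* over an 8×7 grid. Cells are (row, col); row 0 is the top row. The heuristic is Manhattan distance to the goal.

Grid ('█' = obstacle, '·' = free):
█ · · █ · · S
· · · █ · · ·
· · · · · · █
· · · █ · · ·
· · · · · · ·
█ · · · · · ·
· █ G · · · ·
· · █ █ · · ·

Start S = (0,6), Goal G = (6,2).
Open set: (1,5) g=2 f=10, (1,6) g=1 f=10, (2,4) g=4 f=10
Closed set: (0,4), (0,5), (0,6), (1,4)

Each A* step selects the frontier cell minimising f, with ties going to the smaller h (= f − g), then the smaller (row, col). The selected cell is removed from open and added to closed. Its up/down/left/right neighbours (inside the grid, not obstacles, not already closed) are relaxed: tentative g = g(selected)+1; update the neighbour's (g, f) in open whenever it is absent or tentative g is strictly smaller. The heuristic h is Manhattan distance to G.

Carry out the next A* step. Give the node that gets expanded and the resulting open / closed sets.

step 1: expand (2,4) (f=10, h=6) → closed; open now [(1,5) g=2 f=10, (1,6) g=1 f=10, (2,3) g=5 f=10, (2,5) g=5 f=12, (3,4) g=5 f=10]

expanded=(2,4); open=[(1,5) g=2 f=10, (1,6) g=1 f=10, (2,3) g=5 f=10, (2,5) g=5 f=12, (3,4) g=5 f=10]; closed=[(0,4), (0,5), (0,6), (1,4), (2,4)]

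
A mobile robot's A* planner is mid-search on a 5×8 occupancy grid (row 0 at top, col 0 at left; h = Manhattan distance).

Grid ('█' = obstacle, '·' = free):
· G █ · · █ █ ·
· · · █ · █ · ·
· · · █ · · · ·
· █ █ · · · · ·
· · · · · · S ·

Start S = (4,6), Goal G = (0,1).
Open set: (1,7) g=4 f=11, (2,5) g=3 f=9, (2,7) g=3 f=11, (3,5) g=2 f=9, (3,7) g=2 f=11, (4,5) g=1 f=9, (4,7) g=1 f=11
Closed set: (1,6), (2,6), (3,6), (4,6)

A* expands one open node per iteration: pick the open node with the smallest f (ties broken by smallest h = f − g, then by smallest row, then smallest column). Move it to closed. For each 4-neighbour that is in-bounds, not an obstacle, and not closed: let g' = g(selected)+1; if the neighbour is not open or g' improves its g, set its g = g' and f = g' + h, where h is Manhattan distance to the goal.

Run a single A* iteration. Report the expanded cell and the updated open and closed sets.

expanded=(2,5); open=[(1,7) g=4 f=11, (2,4) g=4 f=9, (2,7) g=3 f=11, (3,5) g=2 f=9, (3,7) g=2 f=11, (4,5) g=1 f=9, (4,7) g=1 f=11]; closed=[(1,6), (2,5), (2,6), (3,6), (4,6)]

step 1: expand (2,5) (f=9, h=6) → closed; open now [(1,7) g=4 f=11, (2,4) g=4 f=9, (2,7) g=3 f=11, (3,5) g=2 f=9, (3,7) g=2 f=11, (4,5) g=1 f=9, (4,7) g=1 f=11]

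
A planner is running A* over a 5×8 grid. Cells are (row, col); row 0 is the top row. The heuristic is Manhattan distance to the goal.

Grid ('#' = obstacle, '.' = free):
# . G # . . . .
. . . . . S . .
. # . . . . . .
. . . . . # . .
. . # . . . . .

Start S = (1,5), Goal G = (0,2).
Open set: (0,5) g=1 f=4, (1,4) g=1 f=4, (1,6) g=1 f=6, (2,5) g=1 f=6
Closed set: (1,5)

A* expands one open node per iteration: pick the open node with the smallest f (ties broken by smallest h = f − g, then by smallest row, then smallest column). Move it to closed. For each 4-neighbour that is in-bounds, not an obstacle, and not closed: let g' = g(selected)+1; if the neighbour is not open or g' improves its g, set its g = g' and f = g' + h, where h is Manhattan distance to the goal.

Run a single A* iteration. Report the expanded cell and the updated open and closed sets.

expanded=(0,5); open=[(0,4) g=2 f=4, (0,6) g=2 f=6, (1,4) g=1 f=4, (1,6) g=1 f=6, (2,5) g=1 f=6]; closed=[(0,5), (1,5)]

step 1: expand (0,5) (f=4, h=3) → closed; open now [(0,4) g=2 f=4, (0,6) g=2 f=6, (1,4) g=1 f=4, (1,6) g=1 f=6, (2,5) g=1 f=6]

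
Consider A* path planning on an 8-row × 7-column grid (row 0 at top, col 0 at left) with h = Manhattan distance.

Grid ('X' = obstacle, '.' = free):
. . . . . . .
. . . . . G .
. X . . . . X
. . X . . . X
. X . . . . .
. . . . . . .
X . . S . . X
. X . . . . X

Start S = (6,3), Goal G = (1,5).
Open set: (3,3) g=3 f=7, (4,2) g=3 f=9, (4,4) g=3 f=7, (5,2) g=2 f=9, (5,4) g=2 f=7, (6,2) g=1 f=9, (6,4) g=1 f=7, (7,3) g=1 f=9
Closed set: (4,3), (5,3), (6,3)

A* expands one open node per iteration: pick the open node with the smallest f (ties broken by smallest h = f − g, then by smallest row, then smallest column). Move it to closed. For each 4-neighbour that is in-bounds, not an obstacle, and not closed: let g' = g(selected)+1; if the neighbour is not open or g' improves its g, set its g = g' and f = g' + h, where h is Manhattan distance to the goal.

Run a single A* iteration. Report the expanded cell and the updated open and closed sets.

expanded=(3,3); open=[(2,3) g=4 f=7, (3,4) g=4 f=7, (4,2) g=3 f=9, (4,4) g=3 f=7, (5,2) g=2 f=9, (5,4) g=2 f=7, (6,2) g=1 f=9, (6,4) g=1 f=7, (7,3) g=1 f=9]; closed=[(3,3), (4,3), (5,3), (6,3)]

step 1: expand (3,3) (f=7, h=4) → closed; open now [(2,3) g=4 f=7, (3,4) g=4 f=7, (4,2) g=3 f=9, (4,4) g=3 f=7, (5,2) g=2 f=9, (5,4) g=2 f=7, (6,2) g=1 f=9, (6,4) g=1 f=7, (7,3) g=1 f=9]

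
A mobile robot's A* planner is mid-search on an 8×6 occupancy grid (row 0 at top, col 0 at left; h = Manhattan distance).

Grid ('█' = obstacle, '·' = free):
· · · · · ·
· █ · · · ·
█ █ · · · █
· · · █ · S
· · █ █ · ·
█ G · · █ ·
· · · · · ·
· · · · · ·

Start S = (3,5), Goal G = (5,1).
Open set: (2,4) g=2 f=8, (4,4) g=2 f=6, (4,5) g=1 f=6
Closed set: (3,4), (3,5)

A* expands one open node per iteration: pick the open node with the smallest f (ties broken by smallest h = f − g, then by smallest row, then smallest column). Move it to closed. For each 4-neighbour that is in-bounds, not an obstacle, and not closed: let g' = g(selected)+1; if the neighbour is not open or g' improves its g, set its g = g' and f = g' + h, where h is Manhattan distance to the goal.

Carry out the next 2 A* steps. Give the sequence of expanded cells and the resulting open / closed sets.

order=[(4,4) → (4,5)]; open=[(2,4) g=2 f=8, (5,5) g=2 f=6]; closed=[(3,4), (3,5), (4,4), (4,5)]

step 1: expand (4,4) (f=6, h=4) → closed; open now [(2,4) g=2 f=8, (4,5) g=1 f=6]
step 2: expand (4,5) (f=6, h=5) → closed; open now [(2,4) g=2 f=8, (5,5) g=2 f=6]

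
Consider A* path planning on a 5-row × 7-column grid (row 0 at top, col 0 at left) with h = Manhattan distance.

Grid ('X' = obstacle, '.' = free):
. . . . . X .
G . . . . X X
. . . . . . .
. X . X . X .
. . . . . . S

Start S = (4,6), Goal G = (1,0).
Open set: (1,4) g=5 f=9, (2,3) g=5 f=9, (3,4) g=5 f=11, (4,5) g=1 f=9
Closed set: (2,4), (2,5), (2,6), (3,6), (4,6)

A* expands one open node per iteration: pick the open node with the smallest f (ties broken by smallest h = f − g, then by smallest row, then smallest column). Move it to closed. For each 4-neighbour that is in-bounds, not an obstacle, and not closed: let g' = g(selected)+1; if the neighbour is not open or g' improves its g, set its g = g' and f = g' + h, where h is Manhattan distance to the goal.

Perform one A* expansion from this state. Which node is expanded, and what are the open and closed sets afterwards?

step 1: expand (1,4) (f=9, h=4) → closed; open now [(0,4) g=6 f=11, (1,3) g=6 f=9, (2,3) g=5 f=9, (3,4) g=5 f=11, (4,5) g=1 f=9]

expanded=(1,4); open=[(0,4) g=6 f=11, (1,3) g=6 f=9, (2,3) g=5 f=9, (3,4) g=5 f=11, (4,5) g=1 f=9]; closed=[(1,4), (2,4), (2,5), (2,6), (3,6), (4,6)]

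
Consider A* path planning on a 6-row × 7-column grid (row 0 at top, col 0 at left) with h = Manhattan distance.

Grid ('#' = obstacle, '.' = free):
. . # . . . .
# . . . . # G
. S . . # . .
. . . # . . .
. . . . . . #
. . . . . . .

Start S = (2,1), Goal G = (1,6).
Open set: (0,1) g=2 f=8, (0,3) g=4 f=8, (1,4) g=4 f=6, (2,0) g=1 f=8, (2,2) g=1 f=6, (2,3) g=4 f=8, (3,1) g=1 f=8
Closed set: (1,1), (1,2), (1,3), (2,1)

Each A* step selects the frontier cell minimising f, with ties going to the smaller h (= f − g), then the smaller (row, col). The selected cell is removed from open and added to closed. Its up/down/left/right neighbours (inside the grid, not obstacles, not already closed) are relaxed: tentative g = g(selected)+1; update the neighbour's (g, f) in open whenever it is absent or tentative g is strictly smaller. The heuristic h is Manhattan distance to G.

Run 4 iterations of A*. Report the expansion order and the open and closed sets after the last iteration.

order=[(1,4) → (2,2) → (2,3) → (0,4)]; open=[(0,1) g=2 f=8, (0,3) g=4 f=8, (0,5) g=6 f=8, (2,0) g=1 f=8, (3,1) g=1 f=8, (3,2) g=2 f=8]; closed=[(0,4), (1,1), (1,2), (1,3), (1,4), (2,1), (2,2), (2,3)]

step 1: expand (1,4) (f=6, h=2) → closed; open now [(0,1) g=2 f=8, (0,3) g=4 f=8, (0,4) g=5 f=8, (2,0) g=1 f=8, (2,2) g=1 f=6, (2,3) g=4 f=8, (3,1) g=1 f=8]
step 2: expand (2,2) (f=6, h=5) → closed; open now [(0,1) g=2 f=8, (0,3) g=4 f=8, (0,4) g=5 f=8, (2,0) g=1 f=8, (2,3) g=2 f=6, (3,1) g=1 f=8, (3,2) g=2 f=8]
step 3: expand (2,3) (f=6, h=4) → closed; open now [(0,1) g=2 f=8, (0,3) g=4 f=8, (0,4) g=5 f=8, (2,0) g=1 f=8, (3,1) g=1 f=8, (3,2) g=2 f=8]
step 4: expand (0,4) (f=8, h=3) → closed; open now [(0,1) g=2 f=8, (0,3) g=4 f=8, (0,5) g=6 f=8, (2,0) g=1 f=8, (3,1) g=1 f=8, (3,2) g=2 f=8]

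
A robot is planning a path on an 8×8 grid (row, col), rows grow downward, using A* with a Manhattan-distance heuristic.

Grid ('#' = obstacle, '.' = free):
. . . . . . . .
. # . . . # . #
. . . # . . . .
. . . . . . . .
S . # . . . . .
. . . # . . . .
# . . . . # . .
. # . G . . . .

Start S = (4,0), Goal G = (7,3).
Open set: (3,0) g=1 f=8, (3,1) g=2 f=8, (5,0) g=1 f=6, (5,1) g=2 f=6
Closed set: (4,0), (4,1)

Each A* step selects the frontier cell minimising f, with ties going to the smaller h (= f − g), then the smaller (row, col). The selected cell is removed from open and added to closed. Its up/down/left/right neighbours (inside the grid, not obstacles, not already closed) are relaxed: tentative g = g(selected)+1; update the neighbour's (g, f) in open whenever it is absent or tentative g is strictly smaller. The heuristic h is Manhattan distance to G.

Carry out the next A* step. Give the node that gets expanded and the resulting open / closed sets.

step 1: expand (5,1) (f=6, h=4) → closed; open now [(3,0) g=1 f=8, (3,1) g=2 f=8, (5,0) g=1 f=6, (5,2) g=3 f=6, (6,1) g=3 f=6]

expanded=(5,1); open=[(3,0) g=1 f=8, (3,1) g=2 f=8, (5,0) g=1 f=6, (5,2) g=3 f=6, (6,1) g=3 f=6]; closed=[(4,0), (4,1), (5,1)]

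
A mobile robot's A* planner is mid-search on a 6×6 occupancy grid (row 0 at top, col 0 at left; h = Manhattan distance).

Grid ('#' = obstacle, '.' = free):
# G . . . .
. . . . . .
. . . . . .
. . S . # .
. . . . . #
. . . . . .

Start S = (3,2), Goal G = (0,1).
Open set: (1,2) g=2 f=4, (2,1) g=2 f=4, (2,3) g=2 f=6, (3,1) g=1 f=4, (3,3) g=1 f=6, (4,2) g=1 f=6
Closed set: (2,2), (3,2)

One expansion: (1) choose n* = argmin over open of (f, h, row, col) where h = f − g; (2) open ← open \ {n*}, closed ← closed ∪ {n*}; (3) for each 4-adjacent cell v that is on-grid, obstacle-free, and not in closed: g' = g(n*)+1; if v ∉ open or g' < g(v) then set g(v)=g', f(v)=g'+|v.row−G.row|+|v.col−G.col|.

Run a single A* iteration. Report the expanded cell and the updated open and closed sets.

expanded=(1,2); open=[(0,2) g=3 f=4, (1,1) g=3 f=4, (1,3) g=3 f=6, (2,1) g=2 f=4, (2,3) g=2 f=6, (3,1) g=1 f=4, (3,3) g=1 f=6, (4,2) g=1 f=6]; closed=[(1,2), (2,2), (3,2)]

step 1: expand (1,2) (f=4, h=2) → closed; open now [(0,2) g=3 f=4, (1,1) g=3 f=4, (1,3) g=3 f=6, (2,1) g=2 f=4, (2,3) g=2 f=6, (3,1) g=1 f=4, (3,3) g=1 f=6, (4,2) g=1 f=6]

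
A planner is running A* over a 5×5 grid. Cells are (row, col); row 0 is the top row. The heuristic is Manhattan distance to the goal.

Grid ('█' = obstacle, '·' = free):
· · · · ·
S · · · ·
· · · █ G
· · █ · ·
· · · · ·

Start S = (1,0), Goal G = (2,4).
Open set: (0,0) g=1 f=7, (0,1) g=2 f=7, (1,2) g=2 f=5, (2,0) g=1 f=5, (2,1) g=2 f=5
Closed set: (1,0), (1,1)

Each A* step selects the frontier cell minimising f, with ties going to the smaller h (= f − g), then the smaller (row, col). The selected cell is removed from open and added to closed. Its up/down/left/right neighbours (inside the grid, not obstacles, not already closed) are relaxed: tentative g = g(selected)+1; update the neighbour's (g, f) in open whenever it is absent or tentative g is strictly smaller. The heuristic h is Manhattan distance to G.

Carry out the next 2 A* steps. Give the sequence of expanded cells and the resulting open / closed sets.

step 1: expand (1,2) (f=5, h=3) → closed; open now [(0,0) g=1 f=7, (0,1) g=2 f=7, (0,2) g=3 f=7, (1,3) g=3 f=5, (2,0) g=1 f=5, (2,1) g=2 f=5, (2,2) g=3 f=5]
step 2: expand (1,3) (f=5, h=2) → closed; open now [(0,0) g=1 f=7, (0,1) g=2 f=7, (0,2) g=3 f=7, (0,3) g=4 f=7, (1,4) g=4 f=5, (2,0) g=1 f=5, (2,1) g=2 f=5, (2,2) g=3 f=5]

order=[(1,2) → (1,3)]; open=[(0,0) g=1 f=7, (0,1) g=2 f=7, (0,2) g=3 f=7, (0,3) g=4 f=7, (1,4) g=4 f=5, (2,0) g=1 f=5, (2,1) g=2 f=5, (2,2) g=3 f=5]; closed=[(1,0), (1,1), (1,2), (1,3)]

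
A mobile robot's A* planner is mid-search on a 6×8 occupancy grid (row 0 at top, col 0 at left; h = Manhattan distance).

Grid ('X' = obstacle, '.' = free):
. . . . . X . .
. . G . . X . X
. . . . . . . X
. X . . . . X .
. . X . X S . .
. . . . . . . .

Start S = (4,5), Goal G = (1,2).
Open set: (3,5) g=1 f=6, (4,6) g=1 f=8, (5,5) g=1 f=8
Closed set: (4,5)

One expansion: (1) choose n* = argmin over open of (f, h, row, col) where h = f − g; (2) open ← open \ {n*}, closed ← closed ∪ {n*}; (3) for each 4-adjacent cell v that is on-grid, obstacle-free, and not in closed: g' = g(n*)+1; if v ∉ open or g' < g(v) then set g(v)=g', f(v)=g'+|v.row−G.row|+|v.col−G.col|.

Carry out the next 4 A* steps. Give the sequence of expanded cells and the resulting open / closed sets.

step 1: expand (3,5) (f=6, h=5) → closed; open now [(2,5) g=2 f=6, (3,4) g=2 f=6, (4,6) g=1 f=8, (5,5) g=1 f=8]
step 2: expand (2,5) (f=6, h=4) → closed; open now [(2,4) g=3 f=6, (2,6) g=3 f=8, (3,4) g=2 f=6, (4,6) g=1 f=8, (5,5) g=1 f=8]
step 3: expand (2,4) (f=6, h=3) → closed; open now [(1,4) g=4 f=6, (2,3) g=4 f=6, (2,6) g=3 f=8, (3,4) g=2 f=6, (4,6) g=1 f=8, (5,5) g=1 f=8]
step 4: expand (1,4) (f=6, h=2) → closed; open now [(0,4) g=5 f=8, (1,3) g=5 f=6, (2,3) g=4 f=6, (2,6) g=3 f=8, (3,4) g=2 f=6, (4,6) g=1 f=8, (5,5) g=1 f=8]

order=[(3,5) → (2,5) → (2,4) → (1,4)]; open=[(0,4) g=5 f=8, (1,3) g=5 f=6, (2,3) g=4 f=6, (2,6) g=3 f=8, (3,4) g=2 f=6, (4,6) g=1 f=8, (5,5) g=1 f=8]; closed=[(1,4), (2,4), (2,5), (3,5), (4,5)]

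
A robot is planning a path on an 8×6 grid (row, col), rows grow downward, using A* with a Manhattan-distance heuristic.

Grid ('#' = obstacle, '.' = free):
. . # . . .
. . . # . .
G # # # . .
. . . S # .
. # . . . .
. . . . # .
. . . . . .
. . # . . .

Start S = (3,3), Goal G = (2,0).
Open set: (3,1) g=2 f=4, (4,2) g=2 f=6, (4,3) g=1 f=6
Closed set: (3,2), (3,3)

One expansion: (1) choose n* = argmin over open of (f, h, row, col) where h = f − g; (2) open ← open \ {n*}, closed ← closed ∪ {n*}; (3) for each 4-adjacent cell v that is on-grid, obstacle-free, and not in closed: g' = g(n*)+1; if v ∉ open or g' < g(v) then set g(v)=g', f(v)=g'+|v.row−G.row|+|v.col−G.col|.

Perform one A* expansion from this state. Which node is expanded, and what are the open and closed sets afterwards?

step 1: expand (3,1) (f=4, h=2) → closed; open now [(3,0) g=3 f=4, (4,2) g=2 f=6, (4,3) g=1 f=6]

expanded=(3,1); open=[(3,0) g=3 f=4, (4,2) g=2 f=6, (4,3) g=1 f=6]; closed=[(3,1), (3,2), (3,3)]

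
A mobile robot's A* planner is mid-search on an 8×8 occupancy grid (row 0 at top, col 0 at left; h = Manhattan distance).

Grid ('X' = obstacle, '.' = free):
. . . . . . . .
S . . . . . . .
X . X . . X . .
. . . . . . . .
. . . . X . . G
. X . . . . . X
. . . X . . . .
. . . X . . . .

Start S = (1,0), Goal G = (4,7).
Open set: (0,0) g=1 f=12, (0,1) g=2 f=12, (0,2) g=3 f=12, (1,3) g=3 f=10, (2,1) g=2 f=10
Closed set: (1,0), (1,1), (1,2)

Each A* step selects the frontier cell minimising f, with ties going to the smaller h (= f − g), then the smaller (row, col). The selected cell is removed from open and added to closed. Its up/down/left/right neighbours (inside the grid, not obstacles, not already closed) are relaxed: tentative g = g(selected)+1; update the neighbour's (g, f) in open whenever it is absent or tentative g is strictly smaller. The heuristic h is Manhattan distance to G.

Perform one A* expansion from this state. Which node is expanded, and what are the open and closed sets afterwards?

step 1: expand (1,3) (f=10, h=7) → closed; open now [(0,0) g=1 f=12, (0,1) g=2 f=12, (0,2) g=3 f=12, (0,3) g=4 f=12, (1,4) g=4 f=10, (2,1) g=2 f=10, (2,3) g=4 f=10]

expanded=(1,3); open=[(0,0) g=1 f=12, (0,1) g=2 f=12, (0,2) g=3 f=12, (0,3) g=4 f=12, (1,4) g=4 f=10, (2,1) g=2 f=10, (2,3) g=4 f=10]; closed=[(1,0), (1,1), (1,2), (1,3)]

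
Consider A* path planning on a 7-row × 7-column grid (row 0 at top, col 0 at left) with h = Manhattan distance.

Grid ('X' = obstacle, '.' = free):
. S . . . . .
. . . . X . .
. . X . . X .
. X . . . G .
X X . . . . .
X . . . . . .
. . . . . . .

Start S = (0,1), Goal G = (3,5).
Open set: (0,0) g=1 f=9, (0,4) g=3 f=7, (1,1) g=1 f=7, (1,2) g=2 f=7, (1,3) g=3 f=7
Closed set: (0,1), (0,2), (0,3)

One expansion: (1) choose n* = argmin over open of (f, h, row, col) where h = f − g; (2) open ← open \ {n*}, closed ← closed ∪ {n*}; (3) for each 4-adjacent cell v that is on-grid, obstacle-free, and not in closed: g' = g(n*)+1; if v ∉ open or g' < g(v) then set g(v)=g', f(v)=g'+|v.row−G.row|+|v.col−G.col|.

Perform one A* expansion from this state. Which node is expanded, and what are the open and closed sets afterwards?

step 1: expand (0,4) (f=7, h=4) → closed; open now [(0,0) g=1 f=9, (0,5) g=4 f=7, (1,1) g=1 f=7, (1,2) g=2 f=7, (1,3) g=3 f=7]

expanded=(0,4); open=[(0,0) g=1 f=9, (0,5) g=4 f=7, (1,1) g=1 f=7, (1,2) g=2 f=7, (1,3) g=3 f=7]; closed=[(0,1), (0,2), (0,3), (0,4)]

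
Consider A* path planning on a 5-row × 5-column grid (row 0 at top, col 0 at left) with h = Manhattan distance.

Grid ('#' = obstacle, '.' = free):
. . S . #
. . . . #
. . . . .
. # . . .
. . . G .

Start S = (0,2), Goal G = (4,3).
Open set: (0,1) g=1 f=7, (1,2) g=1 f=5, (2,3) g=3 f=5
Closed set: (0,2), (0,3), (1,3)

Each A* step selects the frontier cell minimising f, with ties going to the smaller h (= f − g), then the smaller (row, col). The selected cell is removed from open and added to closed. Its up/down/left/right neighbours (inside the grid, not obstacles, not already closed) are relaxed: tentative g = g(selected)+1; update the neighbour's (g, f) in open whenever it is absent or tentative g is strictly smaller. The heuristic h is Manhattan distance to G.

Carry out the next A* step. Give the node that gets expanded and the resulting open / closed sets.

step 1: expand (2,3) (f=5, h=2) → closed; open now [(0,1) g=1 f=7, (1,2) g=1 f=5, (2,2) g=4 f=7, (2,4) g=4 f=7, (3,3) g=4 f=5]

expanded=(2,3); open=[(0,1) g=1 f=7, (1,2) g=1 f=5, (2,2) g=4 f=7, (2,4) g=4 f=7, (3,3) g=4 f=5]; closed=[(0,2), (0,3), (1,3), (2,3)]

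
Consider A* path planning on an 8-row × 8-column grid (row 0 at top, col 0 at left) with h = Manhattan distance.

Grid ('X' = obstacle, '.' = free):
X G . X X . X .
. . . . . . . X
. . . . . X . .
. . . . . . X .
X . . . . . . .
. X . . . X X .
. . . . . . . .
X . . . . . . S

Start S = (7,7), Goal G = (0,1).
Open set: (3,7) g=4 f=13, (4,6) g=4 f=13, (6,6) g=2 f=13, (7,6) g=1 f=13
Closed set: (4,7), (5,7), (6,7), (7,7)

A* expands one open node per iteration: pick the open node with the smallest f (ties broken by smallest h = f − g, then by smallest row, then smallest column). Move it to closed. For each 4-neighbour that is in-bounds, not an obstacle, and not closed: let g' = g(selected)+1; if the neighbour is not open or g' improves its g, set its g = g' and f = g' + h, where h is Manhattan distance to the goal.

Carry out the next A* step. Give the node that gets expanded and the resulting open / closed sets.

expanded=(3,7); open=[(2,7) g=5 f=13, (4,6) g=4 f=13, (6,6) g=2 f=13, (7,6) g=1 f=13]; closed=[(3,7), (4,7), (5,7), (6,7), (7,7)]

step 1: expand (3,7) (f=13, h=9) → closed; open now [(2,7) g=5 f=13, (4,6) g=4 f=13, (6,6) g=2 f=13, (7,6) g=1 f=13]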